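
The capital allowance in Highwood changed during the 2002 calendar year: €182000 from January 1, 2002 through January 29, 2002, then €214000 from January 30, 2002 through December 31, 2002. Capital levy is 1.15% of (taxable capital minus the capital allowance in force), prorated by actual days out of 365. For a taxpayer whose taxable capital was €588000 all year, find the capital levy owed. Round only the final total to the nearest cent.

January 1 – January 29, 2002: 29 days, exemption €182000 → (€588000 − €182000) × 1.15% × 29/365 = €370.9616
January 30 – December 31, 2002: 336 days, exemption €214000 → (€588000 − €214000) × 1.15% × 336/365 = €3959.2767
Total = €4330.2384

€4330.24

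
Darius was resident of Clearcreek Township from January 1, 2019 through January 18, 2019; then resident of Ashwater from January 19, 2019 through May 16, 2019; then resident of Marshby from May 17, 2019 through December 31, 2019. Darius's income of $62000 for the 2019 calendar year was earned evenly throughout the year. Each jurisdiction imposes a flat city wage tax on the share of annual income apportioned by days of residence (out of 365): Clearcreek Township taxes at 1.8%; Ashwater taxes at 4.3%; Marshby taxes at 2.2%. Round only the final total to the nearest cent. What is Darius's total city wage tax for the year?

Clearcreek Township, January 1 – January 18, 2019: 18 days → $62000 × 1.8% × 18/365 = $55.0356
Ashwater, January 19 – May 16, 2019: 118 days → $62000 × 4.3% × 118/365 = $861.8849
Marshby, May 17 – December 31, 2019: 229 days → $62000 × 2.2% × 229/365 = $855.7699
Total = $1772.6904

$1772.69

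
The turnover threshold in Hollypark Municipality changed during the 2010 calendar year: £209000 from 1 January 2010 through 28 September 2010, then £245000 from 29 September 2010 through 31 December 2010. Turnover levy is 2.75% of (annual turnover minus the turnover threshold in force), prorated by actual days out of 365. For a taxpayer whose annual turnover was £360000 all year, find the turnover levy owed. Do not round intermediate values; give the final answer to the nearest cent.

1 January – 28 September 2010: 271 days, exemption £209000 → (£360000 − £209000) × 2.75% × 271/365 = £3083.0890
29 September – 31 December 2010: 94 days, exemption £245000 → (£360000 − £245000) × 2.75% × 94/365 = £814.4521
Total = £3897.5411

£3897.54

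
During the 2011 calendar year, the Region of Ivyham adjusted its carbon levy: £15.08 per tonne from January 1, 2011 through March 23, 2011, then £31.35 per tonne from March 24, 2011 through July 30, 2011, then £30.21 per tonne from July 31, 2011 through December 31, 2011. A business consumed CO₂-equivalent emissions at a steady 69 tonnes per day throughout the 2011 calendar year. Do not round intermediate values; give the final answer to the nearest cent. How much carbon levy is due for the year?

£685,380.45

January 1 – March 23, 2011: 82 days × 69 tonnes/day = 5,658 tonnes at £15.08/tonne → £85,322.64
March 24 – July 30, 2011: 129 days × 69 tonnes/day = 8,901 tonnes at £31.35/tonne → £279,046.35
July 31 – December 31, 2011: 154 days × 69 tonnes/day = 10,626 tonnes at £30.21/tonne → £321,011.46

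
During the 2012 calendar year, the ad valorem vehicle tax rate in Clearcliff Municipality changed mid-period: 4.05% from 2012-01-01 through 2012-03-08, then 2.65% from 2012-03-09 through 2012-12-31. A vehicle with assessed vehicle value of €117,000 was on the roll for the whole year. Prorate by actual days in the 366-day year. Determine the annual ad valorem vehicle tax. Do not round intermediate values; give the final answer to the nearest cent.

2012-01-01 to 2012-03-08: 68 days at 4.05% → €117,000 × 4.05% × 68/366 = €880.3770
2012-03-09 to 2012-12-31: 298 days at 2.65% → €117,000 × 2.65% × 298/366 = €2,524.4508
Total = €3,404.8279

€3,404.83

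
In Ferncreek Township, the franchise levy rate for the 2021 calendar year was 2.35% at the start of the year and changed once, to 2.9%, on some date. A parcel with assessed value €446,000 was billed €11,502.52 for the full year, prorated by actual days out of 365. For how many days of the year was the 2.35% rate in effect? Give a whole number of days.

Let d = days at the first rate; then 365 − d days at the second rate.
€446,000 × [2.35%·d + 2.9%·(365−d)] / 365 = €11,502.52
Solving gives d = 213, so the new rate took effect on August 2, 2021.

213 days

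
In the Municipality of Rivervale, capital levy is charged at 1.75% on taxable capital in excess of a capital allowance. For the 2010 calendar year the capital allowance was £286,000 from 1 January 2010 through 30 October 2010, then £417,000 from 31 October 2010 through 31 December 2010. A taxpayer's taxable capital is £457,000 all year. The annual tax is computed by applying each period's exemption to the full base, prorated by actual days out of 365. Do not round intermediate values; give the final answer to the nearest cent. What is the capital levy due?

1 January – 30 October 2010: 303 days, exemption £286,000 → (£457,000 − £286,000) × 1.75% × 303/365 = £2,484.1849
31 October – 31 December 2010: 62 days, exemption £417,000 → (£457,000 − £417,000) × 1.75% × 62/365 = £118.9041
Total = £2,603.0890

£2,603.09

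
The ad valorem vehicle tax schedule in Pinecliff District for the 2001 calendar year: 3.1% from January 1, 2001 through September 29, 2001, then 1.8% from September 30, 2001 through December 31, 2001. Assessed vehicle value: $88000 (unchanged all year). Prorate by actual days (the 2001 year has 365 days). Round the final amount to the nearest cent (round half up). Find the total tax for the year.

$2436.52

January 1 – September 29, 2001: 272 days at 3.1% → $88000 × 3.1% × 272/365 = $2032.9205
September 30 – December 31, 2001: 93 days at 1.8% → $88000 × 1.8% × 93/365 = $403.5945
Total = $2436.5151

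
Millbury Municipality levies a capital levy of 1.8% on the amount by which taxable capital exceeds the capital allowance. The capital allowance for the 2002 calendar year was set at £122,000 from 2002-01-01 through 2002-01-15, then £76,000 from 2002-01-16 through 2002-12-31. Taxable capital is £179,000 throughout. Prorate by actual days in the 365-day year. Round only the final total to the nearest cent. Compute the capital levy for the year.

2002-01-01 to 2002-01-15: 15 days, exemption £122,000 → (£179,000 − £122,000) × 1.8% × 15/365 = £42.1644
2002-01-16 to 2002-12-31: 350 days, exemption £76,000 → (£179,000 − £76,000) × 1.8% × 350/365 = £1,777.8082
Total = £1,819.9726

£1,819.97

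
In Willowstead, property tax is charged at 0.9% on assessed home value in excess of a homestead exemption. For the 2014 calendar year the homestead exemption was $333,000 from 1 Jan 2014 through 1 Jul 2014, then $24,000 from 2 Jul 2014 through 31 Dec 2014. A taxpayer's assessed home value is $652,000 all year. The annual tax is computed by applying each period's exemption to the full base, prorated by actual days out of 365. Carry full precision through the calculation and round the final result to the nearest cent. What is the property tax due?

1 Jan – 1 Jul 2014: 182 days, exemption $333,000 → ($652,000 − $333,000) × 0.9% × 182/365 = $1,431.5671
2 Jul – 31 Dec 2014: 183 days, exemption $24,000 → ($652,000 − $24,000) × 0.9% × 183/365 = $2,833.7425
Total = $4,265.3096

$4,265.31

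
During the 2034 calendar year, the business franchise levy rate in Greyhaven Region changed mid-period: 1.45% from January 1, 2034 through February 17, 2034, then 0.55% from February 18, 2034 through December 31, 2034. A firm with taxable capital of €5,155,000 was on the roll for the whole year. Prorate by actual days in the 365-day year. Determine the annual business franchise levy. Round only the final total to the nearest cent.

January 1 – February 17, 2034: 48 days at 1.45% → €5,155,000 × 1.45% × 48/365 = €9,829.8082
February 18 – December 31, 2034: 317 days at 0.55% → €5,155,000 × 0.55% × 317/365 = €24,623.9521
Total = €34,453.7603

€34,453.76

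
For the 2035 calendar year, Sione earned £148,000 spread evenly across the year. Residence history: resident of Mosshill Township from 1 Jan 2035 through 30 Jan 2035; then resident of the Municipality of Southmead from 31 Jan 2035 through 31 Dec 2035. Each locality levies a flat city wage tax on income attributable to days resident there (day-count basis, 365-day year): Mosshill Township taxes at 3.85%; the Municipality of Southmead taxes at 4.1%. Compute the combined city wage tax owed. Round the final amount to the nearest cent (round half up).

£6,037.59

Mosshill Township, 1 Jan – 30 Jan 2035: 30 days → £148,000 × 3.85% × 30/365 = £468.3288
The Municipality of Southmead, 31 Jan – 31 Dec 2035: 335 days → £148,000 × 4.1% × 335/365 = £5,569.2603
Total = £6,037.5890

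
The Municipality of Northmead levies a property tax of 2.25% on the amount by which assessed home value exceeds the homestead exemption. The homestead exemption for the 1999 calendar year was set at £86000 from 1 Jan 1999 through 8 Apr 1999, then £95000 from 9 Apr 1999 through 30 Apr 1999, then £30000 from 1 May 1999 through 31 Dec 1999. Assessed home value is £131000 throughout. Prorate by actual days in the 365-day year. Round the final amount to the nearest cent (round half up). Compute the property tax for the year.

£1846.05

1 Jan – 8 Apr 1999: 98 days, exemption £86000 → (£131000 − £86000) × 2.25% × 98/365 = £271.8493
9 Apr – 30 Apr 1999: 22 days, exemption £95000 → (£131000 − £95000) × 2.25% × 22/365 = £48.8219
1 May – 31 Dec 1999: 245 days, exemption £30000 → (£131000 − £30000) × 2.25% × 245/365 = £1525.3767
Total = £1846.0479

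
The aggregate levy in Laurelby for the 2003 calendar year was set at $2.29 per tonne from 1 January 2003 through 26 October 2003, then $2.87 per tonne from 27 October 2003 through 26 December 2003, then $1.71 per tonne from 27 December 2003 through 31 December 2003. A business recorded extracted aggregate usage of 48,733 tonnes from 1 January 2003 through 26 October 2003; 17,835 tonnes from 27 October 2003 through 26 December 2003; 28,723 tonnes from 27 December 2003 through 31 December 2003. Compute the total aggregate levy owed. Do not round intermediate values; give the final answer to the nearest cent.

1 January – 26 October 2003: 48,733 tonnes at $2.29/tonne → $111,598.57
27 October – 26 December 2003: 17,835 tonnes at $2.87/tonne → $51,186.45
27 December – 31 December 2003: 28,723 tonnes at $1.71/tonne → $49,116.33

$211,901.35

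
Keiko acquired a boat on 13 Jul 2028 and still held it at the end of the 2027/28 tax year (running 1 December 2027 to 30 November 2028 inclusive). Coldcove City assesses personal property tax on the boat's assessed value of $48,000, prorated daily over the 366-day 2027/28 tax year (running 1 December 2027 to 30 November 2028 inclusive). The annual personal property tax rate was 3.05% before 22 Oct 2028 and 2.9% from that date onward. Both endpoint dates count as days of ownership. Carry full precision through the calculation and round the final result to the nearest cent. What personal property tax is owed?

13 Jul – 21 Oct 2028: 101 days at 3.05% → $48,000 × 3.05% × 101/366 = $404.0000
22 Oct – 30 Nov 2028: 40 days at 2.9% → $48,000 × 2.9% × 40/366 = $152.1311
Total = $556.1311

$556.13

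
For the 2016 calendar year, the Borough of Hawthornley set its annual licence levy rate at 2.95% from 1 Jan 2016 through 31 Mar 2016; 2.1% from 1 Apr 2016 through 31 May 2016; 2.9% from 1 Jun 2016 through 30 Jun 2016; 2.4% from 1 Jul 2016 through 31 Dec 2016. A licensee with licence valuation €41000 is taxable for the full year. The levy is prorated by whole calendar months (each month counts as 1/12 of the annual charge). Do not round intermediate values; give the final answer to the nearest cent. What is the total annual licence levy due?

€1036.96

1 Jan – 31 Mar 2016: 3 months at 2.95% → €41000 × 2.95% × 3/12 = €302.3750
1 Apr – 31 May 2016: 2 months at 2.1% → €41000 × 2.1% × 2/12 = €143.5000
1 Jun – 30 Jun 2016: 1 month at 2.9% → €41000 × 2.9% × 1/12 = €99.0833
1 Jul – 31 Dec 2016: 6 months at 2.4% → €41000 × 2.4% × 6/12 = €492.0000
Total = €1036.9583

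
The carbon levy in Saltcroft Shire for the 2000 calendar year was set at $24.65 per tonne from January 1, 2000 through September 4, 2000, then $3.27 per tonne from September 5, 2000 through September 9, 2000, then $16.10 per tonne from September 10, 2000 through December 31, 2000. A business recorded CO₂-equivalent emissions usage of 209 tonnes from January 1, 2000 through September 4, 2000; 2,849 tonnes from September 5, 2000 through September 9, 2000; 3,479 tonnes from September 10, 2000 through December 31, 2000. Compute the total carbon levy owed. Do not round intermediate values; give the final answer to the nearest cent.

January 1 – September 4, 2000: 209 tonnes at $24.65/tonne → $5,151.85
September 5 – September 9, 2000: 2,849 tonnes at $3.27/tonne → $9,316.23
September 10 – December 31, 2000: 3,479 tonnes at $16.10/tonne → $56,011.90

$70,479.98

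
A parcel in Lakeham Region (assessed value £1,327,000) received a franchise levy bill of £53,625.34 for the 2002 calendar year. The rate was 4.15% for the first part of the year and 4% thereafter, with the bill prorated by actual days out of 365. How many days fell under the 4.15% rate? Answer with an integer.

100 days

Let d = days at the first rate; then 365 − d days at the second rate.
£1,327,000 × [4.15%·d + 4%·(365−d)] / 365 = £53,625.34
Solving gives d = 100, so the new rate took effect on April 11, 2002.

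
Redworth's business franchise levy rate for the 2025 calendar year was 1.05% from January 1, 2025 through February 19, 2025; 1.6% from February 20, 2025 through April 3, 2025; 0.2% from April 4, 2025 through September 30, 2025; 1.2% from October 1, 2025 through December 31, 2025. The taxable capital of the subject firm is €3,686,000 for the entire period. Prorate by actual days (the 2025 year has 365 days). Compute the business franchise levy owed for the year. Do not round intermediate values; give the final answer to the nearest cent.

€27,034.03

January 1 – February 19, 2025: 50 days at 1.05% → €3,686,000 × 1.05% × 50/365 = €5,301.7808
February 20 – April 3, 2025: 43 days at 1.6% → €3,686,000 × 1.6% × 43/365 = €6,947.8575
April 4 – September 30, 2025: 180 days at 0.2% → €3,686,000 × 0.2% × 180/365 = €3,635.5068
October 1 – December 31, 2025: 92 days at 1.2% → €3,686,000 × 1.2% × 92/365 = €11,148.8877
Total = €27,034.0329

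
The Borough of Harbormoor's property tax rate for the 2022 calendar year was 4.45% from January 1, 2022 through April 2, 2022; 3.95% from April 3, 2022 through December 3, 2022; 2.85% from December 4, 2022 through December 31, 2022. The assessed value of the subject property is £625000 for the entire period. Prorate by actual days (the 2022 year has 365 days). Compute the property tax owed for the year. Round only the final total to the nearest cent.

£24947.77

January 1 – April 2, 2022: 92 days at 4.45% → £625000 × 4.45% × 92/365 = £7010.2740
April 3 – December 3, 2022: 245 days at 3.95% → £625000 × 3.95% × 245/365 = £16571.0616
December 4 – December 31, 2022: 28 days at 2.85% → £625000 × 2.85% × 28/365 = £1366.4384
Total = £24947.7740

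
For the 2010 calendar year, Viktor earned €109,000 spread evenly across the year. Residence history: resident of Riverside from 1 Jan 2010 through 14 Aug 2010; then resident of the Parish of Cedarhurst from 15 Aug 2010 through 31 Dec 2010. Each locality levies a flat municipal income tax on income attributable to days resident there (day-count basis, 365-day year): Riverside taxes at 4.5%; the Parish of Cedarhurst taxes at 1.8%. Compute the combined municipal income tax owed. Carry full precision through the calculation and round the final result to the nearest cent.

Riverside, 1 Jan – 14 Aug 2010: 226 days → €109,000 × 4.5% × 226/365 = €3,037.0685
The Parish of Cedarhurst, 15 Aug – 31 Dec 2010: 139 days → €109,000 × 1.8% × 139/365 = €747.1726
Total = €3,784.2411

€3,784.24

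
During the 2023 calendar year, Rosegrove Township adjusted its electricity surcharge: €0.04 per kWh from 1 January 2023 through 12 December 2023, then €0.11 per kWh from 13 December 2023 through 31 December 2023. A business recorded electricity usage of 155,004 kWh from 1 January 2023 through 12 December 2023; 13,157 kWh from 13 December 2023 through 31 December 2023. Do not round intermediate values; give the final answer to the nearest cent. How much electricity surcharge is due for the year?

1 January – 12 December 2023: 155,004 kWh at €0.04/kWh → €6200.16
13 December – 31 December 2023: 13,157 kWh at €0.11/kWh → €1447.27

€7647.43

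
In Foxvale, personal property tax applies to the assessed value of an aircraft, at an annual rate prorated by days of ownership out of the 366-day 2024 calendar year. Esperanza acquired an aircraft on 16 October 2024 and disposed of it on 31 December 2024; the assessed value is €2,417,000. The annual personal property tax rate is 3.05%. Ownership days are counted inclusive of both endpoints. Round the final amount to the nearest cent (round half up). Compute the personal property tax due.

€15,509.08

Days held (16 October – 31 December 2024): 77 out of 366
Tax = €2,417,000 × 3.05% × 77/366 = €15,509.0833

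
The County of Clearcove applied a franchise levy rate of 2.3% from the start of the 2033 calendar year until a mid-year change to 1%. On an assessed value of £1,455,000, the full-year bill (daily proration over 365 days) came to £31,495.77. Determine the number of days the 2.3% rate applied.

Let d = days at the first rate; then 365 − d days at the second rate.
£1,455,000 × [2.3%·d + 1%·(365−d)] / 365 = £31,495.77
Solving gives d = 327, so the new rate took effect on 24 November 2033.

327 days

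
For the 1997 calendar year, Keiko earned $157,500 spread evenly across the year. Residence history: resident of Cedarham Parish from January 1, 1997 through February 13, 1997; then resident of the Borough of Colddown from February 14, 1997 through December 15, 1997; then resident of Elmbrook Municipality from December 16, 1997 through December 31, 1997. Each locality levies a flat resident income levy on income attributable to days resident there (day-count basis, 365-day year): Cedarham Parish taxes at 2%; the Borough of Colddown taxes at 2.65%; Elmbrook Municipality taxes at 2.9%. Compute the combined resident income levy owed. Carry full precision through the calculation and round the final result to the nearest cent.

Cedarham Parish, January 1 – February 13, 1997: 44 days → $157,500 × 2% × 44/365 = $379.7260
The Borough of Colddown, February 14 – December 15, 1997: 305 days → $157,500 × 2.65% × 305/365 = $3,487.6541
Elmbrook Municipality, December 16 – December 31, 1997: 16 days → $157,500 × 2.9% × 16/365 = $200.2192
Total = $4,067.5993

$4,067.60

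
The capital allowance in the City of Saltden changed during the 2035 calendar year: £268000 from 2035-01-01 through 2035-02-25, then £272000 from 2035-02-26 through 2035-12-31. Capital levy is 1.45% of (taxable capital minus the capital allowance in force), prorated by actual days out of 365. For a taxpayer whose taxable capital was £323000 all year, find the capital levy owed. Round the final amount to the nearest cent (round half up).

2035-01-01 to 2035-02-25: 56 days, exemption £268000 → (£323000 − £268000) × 1.45% × 56/365 = £122.3562
2035-02-26 to 2035-12-31: 309 days, exemption £272000 → (£323000 − £272000) × 1.45% × 309/365 = £626.0425
Total = £748.3986

£748.40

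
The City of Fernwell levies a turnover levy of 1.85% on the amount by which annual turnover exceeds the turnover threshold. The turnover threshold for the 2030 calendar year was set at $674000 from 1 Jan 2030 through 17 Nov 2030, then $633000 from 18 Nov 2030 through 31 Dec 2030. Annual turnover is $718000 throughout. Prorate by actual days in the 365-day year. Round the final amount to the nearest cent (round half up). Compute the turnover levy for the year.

$905.44

1 Jan – 17 Nov 2030: 321 days, exemption $674000 → ($718000 − $674000) × 1.85% × 321/365 = $715.8740
18 Nov – 31 Dec 2030: 44 days, exemption $633000 → ($718000 − $633000) × 1.85% × 44/365 = $189.5616
Total = $905.4356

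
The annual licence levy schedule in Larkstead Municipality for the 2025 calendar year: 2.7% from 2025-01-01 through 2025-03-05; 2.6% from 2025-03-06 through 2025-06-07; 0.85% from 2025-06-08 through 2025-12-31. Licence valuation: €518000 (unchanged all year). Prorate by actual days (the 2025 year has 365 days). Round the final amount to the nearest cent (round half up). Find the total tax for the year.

2025-01-01 to 2025-03-05: 64 days at 2.7% → €518000 × 2.7% × 64/365 = €2452.3397
2025-03-06 to 2025-06-07: 94 days at 2.6% → €518000 × 2.6% × 94/365 = €3468.4712
2025-06-08 to 2025-12-31: 207 days at 0.85% → €518000 × 0.85% × 207/365 = €2497.0438
Total = €8417.8548

€8417.85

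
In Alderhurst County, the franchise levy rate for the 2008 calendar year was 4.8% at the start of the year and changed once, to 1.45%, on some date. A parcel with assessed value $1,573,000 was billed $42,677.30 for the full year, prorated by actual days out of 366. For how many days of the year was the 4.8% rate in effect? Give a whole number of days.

Let d = days at the first rate; then 366 − d days at the second rate.
$1,573,000 × [4.8%·d + 1.45%·(366−d)] / 366 = $42,677.30
Solving gives d = 138, so the new rate took effect on May 18, 2008.

138 days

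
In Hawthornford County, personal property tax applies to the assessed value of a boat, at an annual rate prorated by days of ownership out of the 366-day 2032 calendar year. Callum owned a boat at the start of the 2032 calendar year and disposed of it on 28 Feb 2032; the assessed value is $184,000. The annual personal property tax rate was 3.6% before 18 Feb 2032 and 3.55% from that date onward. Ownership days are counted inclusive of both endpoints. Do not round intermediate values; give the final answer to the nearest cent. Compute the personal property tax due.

1 Jan – 17 Feb 2032: 48 days at 3.6% → $184,000 × 3.6% × 48/366 = $868.7213
18 Feb – 28 Feb 2032: 11 days at 3.55% → $184,000 × 3.55% × 11/366 = $196.3169
Total = $1,065.0383

$1,065.04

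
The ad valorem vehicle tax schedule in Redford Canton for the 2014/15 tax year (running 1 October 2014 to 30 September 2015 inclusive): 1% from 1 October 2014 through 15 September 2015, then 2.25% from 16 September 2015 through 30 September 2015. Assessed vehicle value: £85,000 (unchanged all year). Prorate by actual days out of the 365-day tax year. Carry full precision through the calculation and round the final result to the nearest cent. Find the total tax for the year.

1 October 2014 – 15 September 2015: 350 days at 1% → £85,000 × 1% × 350/365 = £815.0685
16 September – 30 September 2015: 15 days at 2.25% → £85,000 × 2.25% × 15/365 = £78.5959
Total = £893.6644

£893.66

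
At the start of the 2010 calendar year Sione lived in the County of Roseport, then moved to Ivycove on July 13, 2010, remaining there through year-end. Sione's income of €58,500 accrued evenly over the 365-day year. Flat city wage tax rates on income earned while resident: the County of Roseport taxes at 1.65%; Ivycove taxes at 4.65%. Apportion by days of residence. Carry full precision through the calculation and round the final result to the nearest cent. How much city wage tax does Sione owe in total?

The County of Roseport, January 1 – July 12, 2010: 193 days → €58,500 × 1.65% × 193/365 = €510.3925
Ivycove, July 13 – December 31, 2010: 172 days → €58,500 × 4.65% × 172/365 = €1,281.8712
Total = €1,792.2637

€1,792.26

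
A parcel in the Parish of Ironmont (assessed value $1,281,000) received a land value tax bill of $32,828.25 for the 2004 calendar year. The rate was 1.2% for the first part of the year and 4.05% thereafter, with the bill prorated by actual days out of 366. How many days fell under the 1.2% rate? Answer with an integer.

Let d = days at the first rate; then 366 − d days at the second rate.
$1,281,000 × [1.2%·d + 4.05%·(366−d)] / 366 = $32,828.25
Solving gives d = 191, so the new rate took effect on 10 July 2004.

191 days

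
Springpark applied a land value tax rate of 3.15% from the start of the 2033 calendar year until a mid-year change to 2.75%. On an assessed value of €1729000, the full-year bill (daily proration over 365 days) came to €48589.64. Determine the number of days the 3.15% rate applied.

Let d = days at the first rate; then 365 − d days at the second rate.
€1729000 × [3.15%·d + 2.75%·(365−d)] / 365 = €48589.64
Solving gives d = 55, so the new rate took effect on 25 Feb 2033.

55 days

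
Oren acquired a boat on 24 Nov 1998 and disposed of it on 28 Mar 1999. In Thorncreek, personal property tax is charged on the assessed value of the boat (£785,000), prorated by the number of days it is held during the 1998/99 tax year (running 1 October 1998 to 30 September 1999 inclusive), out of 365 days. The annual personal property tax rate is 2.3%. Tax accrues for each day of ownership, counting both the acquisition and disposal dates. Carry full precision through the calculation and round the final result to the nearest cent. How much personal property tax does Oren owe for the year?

Days held (24 Nov 1998 – 28 Mar 1999): 125 out of 365
Tax = £785,000 × 2.3% × 125/365 = £6,183.2192

£6,183.22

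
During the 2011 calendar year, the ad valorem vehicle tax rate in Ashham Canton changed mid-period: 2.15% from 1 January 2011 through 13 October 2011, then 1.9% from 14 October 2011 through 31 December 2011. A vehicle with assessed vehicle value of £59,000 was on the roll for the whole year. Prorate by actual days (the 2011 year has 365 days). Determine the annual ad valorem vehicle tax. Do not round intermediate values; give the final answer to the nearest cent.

1 January – 13 October 2011: 286 days at 2.15% → £59,000 × 2.15% × 286/365 = £993.9479
14 October – 31 December 2011: 79 days at 1.9% → £59,000 × 1.9% × 79/365 = £242.6274
Total = £1,236.5753

£1,236.58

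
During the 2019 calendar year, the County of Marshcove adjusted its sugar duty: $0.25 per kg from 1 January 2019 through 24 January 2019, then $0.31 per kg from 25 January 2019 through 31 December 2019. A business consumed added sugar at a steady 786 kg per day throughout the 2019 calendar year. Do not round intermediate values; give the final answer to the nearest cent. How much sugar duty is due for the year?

1 January – 24 January 2019: 24 days × 786 kg/day = 18,864 kg at $0.25/kg → $4,716.00
25 January – 31 December 2019: 341 days × 786 kg/day = 268,026 kg at $0.31/kg → $83,088.06

$87,804.06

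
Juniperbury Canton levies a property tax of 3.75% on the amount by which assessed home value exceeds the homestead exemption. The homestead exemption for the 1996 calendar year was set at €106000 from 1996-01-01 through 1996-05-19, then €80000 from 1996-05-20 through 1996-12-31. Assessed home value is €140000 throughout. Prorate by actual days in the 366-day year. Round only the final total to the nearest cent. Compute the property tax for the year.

1996-01-01 to 1996-05-19: 140 days, exemption €106000 → (€140000 − €106000) × 3.75% × 140/366 = €487.7049
1996-05-20 to 1996-12-31: 226 days, exemption €80000 → (€140000 − €80000) × 3.75% × 226/366 = €1389.3443
Total = €1877.0492

€1877.05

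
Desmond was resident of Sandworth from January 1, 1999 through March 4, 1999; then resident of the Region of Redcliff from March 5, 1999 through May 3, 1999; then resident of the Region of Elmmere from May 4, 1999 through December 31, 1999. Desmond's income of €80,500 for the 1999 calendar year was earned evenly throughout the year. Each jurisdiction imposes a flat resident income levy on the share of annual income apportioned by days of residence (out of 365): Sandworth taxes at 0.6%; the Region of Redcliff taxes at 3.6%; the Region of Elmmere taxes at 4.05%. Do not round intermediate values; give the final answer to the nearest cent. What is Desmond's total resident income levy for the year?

Sandworth, January 1 – March 4, 1999: 63 days → €80,500 × 0.6% × 63/365 = €83.3671
The Region of Redcliff, March 5 – May 3, 1999: 60 days → €80,500 × 3.6% × 60/365 = €476.3836
The Region of Elmmere, May 4 – December 31, 1999: 242 days → €80,500 × 4.05% × 242/365 = €2,161.5904
Total = €2,721.3411

€2,721.34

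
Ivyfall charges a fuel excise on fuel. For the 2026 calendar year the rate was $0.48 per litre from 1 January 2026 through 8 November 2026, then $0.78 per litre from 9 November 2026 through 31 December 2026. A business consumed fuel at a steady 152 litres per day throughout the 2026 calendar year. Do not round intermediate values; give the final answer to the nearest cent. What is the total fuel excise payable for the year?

$29,047.20

1 January – 8 November 2026: 312 days × 152 litres/day = 47,424 litres at $0.48/litre → $22,763.52
9 November – 31 December 2026: 53 days × 152 litres/day = 8,056 litres at $0.78/litre → $6,283.68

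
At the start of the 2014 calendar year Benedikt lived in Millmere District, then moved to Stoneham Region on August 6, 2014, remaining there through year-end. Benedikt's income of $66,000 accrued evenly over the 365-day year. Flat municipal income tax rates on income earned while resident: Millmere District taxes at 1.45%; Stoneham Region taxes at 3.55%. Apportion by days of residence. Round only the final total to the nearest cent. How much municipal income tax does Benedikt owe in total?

Millmere District, January 1 – August 5, 2014: 217 days → $66,000 × 1.45% × 217/365 = $568.9562
Stoneham Region, August 6 – December 31, 2014: 148 days → $66,000 × 3.55% × 148/365 = $950.0384
Total = $1,518.9945

$1,518.99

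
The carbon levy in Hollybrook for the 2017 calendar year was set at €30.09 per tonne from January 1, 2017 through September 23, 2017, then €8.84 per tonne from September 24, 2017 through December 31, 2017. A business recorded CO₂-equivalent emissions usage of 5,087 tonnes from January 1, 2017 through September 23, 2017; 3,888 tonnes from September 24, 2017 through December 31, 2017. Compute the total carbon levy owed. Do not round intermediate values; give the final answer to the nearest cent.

€187,437.75

January 1 – September 23, 2017: 5,087 tonnes at €30.09/tonne → €153,067.83
September 24 – December 31, 2017: 3,888 tonnes at €8.84/tonne → €34,369.92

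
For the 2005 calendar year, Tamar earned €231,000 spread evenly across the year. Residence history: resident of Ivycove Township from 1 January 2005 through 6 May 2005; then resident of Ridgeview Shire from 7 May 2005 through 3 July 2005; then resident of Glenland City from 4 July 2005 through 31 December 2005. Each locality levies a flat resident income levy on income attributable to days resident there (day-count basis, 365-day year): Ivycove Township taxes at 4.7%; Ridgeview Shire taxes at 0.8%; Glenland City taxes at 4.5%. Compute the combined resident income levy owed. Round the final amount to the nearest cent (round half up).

Ivycove Township, 1 January – 6 May 2005: 126 days → €231,000 × 4.7% × 126/365 = €3,747.8959
Ridgeview Shire, 7 May – 3 July 2005: 58 days → €231,000 × 0.8% × 58/365 = €293.6548
Glenland City, 4 July – 31 December 2005: 181 days → €231,000 × 4.5% × 181/365 = €5,154.7808
Total = €9,196.3315

€9,196.33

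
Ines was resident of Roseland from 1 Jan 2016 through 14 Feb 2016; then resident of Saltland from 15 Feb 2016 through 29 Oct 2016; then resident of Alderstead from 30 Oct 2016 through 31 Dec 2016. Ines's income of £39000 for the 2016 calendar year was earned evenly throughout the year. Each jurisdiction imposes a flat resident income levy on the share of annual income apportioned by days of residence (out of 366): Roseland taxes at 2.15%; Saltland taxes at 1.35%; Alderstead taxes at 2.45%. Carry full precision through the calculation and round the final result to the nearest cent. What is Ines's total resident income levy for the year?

£638.70

Roseland, 1 Jan – 14 Feb 2016: 45 days → £39000 × 2.15% × 45/366 = £103.0943
Saltland, 15 Feb – 29 Oct 2016: 258 days → £39000 × 1.35% × 258/366 = £371.1393
Alderstead, 30 Oct – 31 Dec 2016: 63 days → £39000 × 2.45% × 63/366 = £164.4713
Total = £638.7049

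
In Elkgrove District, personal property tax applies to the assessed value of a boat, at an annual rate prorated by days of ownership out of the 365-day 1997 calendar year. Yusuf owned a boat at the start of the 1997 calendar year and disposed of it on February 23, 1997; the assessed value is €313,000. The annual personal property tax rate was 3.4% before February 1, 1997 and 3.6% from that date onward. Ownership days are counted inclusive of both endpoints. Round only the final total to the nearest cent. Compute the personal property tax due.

January 1 – January 31, 1997: 31 days at 3.4% → €313,000 × 3.4% × 31/365 = €903.8411
February 1 – February 23, 1997: 23 days at 3.6% → €313,000 × 3.6% × 23/365 = €710.0384
Total = €1,613.8795

€1,613.88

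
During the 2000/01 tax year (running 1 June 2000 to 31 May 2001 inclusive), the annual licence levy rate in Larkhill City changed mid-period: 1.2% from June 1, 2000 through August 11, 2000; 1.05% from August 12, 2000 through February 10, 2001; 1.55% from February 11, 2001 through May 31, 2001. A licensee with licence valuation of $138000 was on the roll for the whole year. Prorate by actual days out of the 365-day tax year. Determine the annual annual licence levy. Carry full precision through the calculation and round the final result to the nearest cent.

June 1 – August 11, 2000: 72 days at 1.2% → $138000 × 1.2% × 72/365 = $326.6630
August 12, 2000 – February 10, 2001: 183 days at 1.05% → $138000 × 1.05% × 183/365 = $726.4849
February 11 – May 31, 2001: 110 days at 1.55% → $138000 × 1.55% × 110/365 = $644.6301
Total = $1697.7781

$1697.78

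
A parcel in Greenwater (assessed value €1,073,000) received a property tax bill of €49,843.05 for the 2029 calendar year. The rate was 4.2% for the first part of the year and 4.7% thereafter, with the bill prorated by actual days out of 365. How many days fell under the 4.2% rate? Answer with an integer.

40 days

Let d = days at the first rate; then 365 − d days at the second rate.
€1,073,000 × [4.2%·d + 4.7%·(365−d)] / 365 = €49,843.05
Solving gives d = 40, so the new rate took effect on 10 February 2029.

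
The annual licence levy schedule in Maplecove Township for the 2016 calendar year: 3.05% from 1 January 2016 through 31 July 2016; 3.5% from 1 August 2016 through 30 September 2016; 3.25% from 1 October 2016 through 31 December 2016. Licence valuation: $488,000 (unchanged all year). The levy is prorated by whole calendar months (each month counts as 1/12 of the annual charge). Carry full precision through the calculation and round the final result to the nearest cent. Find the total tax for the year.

1 January – 31 July 2016: 7 months at 3.05% → $488,000 × 3.05% × 7/12 = $8,682.3333
1 August – 30 September 2016: 2 months at 3.5% → $488,000 × 3.5% × 2/12 = $2,846.6667
1 October – 31 December 2016: 3 months at 3.25% → $488,000 × 3.25% × 3/12 = $3,965.0000
Total = $15,494.0000

$15,494.00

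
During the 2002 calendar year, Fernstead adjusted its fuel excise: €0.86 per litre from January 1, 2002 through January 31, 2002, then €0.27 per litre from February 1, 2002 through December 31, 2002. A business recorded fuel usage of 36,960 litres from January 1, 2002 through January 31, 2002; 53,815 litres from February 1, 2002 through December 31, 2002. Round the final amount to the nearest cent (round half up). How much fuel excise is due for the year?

€46315.65

January 1 – January 31, 2002: 36,960 litres at €0.86/litre → €31785.60
February 1 – December 31, 2002: 53,815 litres at €0.27/litre → €14530.05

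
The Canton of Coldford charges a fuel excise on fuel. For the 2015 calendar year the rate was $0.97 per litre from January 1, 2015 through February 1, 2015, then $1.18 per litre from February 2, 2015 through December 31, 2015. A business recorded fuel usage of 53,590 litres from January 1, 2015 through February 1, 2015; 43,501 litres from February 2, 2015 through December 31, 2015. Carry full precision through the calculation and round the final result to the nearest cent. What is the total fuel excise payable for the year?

$103,313.48

January 1 – February 1, 2015: 53,590 litres at $0.97/litre → $51,982.30
February 2 – December 31, 2015: 43,501 litres at $1.18/litre → $51,331.18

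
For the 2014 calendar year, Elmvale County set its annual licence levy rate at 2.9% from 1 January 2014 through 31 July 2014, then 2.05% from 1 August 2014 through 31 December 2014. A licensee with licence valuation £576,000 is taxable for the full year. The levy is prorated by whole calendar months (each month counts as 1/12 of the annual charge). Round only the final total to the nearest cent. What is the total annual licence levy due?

1 January – 31 July 2014: 7 months at 2.9% → £576,000 × 2.9% × 7/12 = £9,744.0000
1 August – 31 December 2014: 5 months at 2.05% → £576,000 × 2.05% × 5/12 = £4,920.0000
Total = £14,664.0000

£14,664.00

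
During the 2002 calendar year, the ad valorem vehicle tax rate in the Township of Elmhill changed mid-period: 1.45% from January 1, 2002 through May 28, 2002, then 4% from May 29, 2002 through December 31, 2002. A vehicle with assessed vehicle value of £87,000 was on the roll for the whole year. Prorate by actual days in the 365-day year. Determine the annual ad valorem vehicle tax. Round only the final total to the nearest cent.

£2,580.44

January 1 – May 28, 2002: 148 days at 1.45% → £87,000 × 1.45% × 148/365 = £511.5123
May 29 – December 31, 2002: 217 days at 4% → £87,000 × 4% × 217/365 = £2,068.9315
Total = £2,580.4438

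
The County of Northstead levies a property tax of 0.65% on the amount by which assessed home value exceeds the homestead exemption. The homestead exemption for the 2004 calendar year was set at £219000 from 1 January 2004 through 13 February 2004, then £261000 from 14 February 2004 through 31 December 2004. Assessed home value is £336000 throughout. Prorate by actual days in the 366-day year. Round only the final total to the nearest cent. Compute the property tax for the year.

£520.32

1 January – 13 February 2004: 44 days, exemption £219000 → (£336000 − £219000) × 0.65% × 44/366 = £91.4262
14 February – 31 December 2004: 322 days, exemption £261000 → (£336000 − £261000) × 0.65% × 322/366 = £428.8934
Total = £520.3197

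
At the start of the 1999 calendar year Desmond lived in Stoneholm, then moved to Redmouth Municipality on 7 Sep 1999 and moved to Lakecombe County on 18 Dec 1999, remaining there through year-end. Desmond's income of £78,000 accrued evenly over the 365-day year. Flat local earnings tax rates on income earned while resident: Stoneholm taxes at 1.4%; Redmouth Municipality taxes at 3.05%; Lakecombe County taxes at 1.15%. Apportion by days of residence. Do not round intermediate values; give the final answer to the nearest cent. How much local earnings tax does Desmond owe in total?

Stoneholm, 1 Jan – 6 Sep 1999: 249 days → £78,000 × 1.4% × 249/365 = £744.9534
Redmouth Municipality, 7 Sep – 17 Dec 1999: 102 days → £78,000 × 3.05% × 102/365 = £664.8164
Lakecombe County, 18 Dec – 31 Dec 1999: 14 days → £78,000 × 1.15% × 14/365 = £34.4055
Total = £1,444.1753

£1,444.18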